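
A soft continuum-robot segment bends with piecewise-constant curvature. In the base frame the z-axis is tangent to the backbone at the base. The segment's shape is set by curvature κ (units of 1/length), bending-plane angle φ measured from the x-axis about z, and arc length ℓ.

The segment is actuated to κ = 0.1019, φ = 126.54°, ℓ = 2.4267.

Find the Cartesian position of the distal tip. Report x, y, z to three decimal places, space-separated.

θ = κ·ℓ = 0.1019 × 2.4267 = 0.24728 rad
ρ = (1 − cos θ)/κ = (1 − 0.96958)/0.1019 = 0.29851
z = sin θ / κ = 0.24477/0.1019 = 2.40204
x = ρ cos φ = 0.29851 × cos(126.54°) = -0.17773
y = ρ sin φ = 0.29851 × sin(126.54°) = 0.23984

-0.178 0.240 2.402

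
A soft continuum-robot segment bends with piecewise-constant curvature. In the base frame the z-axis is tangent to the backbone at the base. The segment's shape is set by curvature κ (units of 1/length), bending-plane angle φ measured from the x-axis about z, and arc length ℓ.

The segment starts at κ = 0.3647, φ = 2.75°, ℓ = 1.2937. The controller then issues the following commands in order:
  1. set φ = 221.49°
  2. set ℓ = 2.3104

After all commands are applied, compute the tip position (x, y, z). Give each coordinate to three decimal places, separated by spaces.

-0.687 -0.608 2.047

initial: κ=0.3647, φ=2.75°, ℓ=1.2937
cmd 1: set φ=221.49° → (κ,φ,ℓ)=(0.3647,221.49°,1.2937) → tip=(-0.2244,-0.1985,1.2462)
cmd 2: set ℓ=2.3104 → (κ,φ,ℓ)=(0.3647,221.49°,2.3104) → tip=(-0.6870,-0.6076,2.0466)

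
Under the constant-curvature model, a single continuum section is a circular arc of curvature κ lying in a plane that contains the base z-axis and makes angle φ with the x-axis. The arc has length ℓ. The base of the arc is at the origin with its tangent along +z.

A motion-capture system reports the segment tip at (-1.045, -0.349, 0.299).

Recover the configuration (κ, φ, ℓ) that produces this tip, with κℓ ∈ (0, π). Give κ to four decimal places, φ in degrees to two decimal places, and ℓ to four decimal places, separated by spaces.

1.6908 198.47 1.5446

ρ = √(x²+y²) = √(-1.045² + -0.349²) = 1.10174
φ = atan2(y, x) mod 360° = atan2(-0.349, -1.045) = 198.4678°
|p|² = ρ² + z² = 1.10174² + 0.299² = 1.30323
κ = 2ρ / |p|² = 2×1.10174 / 1.30323 = 1.69078
θ = 2·atan2(ρ, z) = 2·atan2(1.10174, 0.299) = 2.61158 rad
ℓ = θ/κ = 2.61158/1.69078 = 1.54460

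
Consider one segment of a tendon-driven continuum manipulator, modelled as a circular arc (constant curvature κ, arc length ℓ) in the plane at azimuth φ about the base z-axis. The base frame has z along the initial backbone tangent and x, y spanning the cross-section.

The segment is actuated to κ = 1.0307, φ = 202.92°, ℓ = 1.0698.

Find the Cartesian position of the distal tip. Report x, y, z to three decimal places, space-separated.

-0.490 -0.207 0.866

θ = κ·ℓ = 1.0307 × 1.0698 = 1.10264 rad
ρ = (1 − cos θ)/κ = (1 − 0.45124)/1.0307 = 0.53242
z = sin θ / κ = 0.89240/1.0307 = 0.86582
x = ρ cos φ = 0.53242 × cos(202.92°) = -0.49038
y = ρ sin φ = 0.53242 × sin(202.92°) = -0.20735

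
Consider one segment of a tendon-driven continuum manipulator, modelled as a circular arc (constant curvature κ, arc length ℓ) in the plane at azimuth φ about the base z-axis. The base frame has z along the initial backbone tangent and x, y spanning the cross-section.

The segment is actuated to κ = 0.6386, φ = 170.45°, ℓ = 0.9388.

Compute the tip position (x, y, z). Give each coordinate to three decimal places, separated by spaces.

θ = κ·ℓ = 0.6386 × 0.9388 = 0.59952 rad
ρ = (1 − cos θ)/κ = (1 − 0.82561)/0.6386 = 0.27309
z = sin θ / κ = 0.56424/0.6386 = 0.88356
x = ρ cos φ = 0.27309 × cos(170.45°) = -0.26930
y = ρ sin φ = 0.27309 × sin(170.45°) = 0.04531

-0.269 0.045 0.884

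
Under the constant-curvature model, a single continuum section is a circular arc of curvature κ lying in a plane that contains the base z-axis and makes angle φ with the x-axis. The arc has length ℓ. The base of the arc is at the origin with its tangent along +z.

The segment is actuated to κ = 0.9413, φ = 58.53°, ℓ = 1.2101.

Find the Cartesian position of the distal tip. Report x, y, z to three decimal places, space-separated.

0.323 0.527 0.965

θ = κ·ℓ = 0.9413 × 1.2101 = 1.13907 rad
ρ = (1 − cos θ)/κ = (1 − 0.41844)/0.9413 = 0.61782
z = sin θ / κ = 0.90824/0.9413 = 0.96488
x = ρ cos φ = 0.61782 × cos(58.53°) = 0.32254
y = ρ sin φ = 0.61782 × sin(58.53°) = 0.52695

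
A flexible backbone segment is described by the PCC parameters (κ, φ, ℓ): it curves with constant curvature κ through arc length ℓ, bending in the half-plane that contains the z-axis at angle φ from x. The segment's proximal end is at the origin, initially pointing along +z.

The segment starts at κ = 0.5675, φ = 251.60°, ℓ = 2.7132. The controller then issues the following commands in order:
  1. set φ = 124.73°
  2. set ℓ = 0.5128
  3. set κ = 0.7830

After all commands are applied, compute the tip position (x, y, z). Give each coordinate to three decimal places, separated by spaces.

initial: κ=0.5675, φ=251.60°, ℓ=2.7132
cmd 1: set φ=124.73° → (κ,φ,ℓ)=(0.5675,124.73°,2.7132) → tip=(-0.9727,1.4032,1.7613)
cmd 2: set ℓ=0.5128 → (κ,φ,ℓ)=(0.5675,124.73°,0.5128) → tip=(-0.0422,0.0609,0.5056)
cmd 3: set κ=0.7830 → (κ,φ,ℓ)=(0.7830,124.73°,0.5128) → tip=(-0.0579,0.0835,0.4991)

-0.058 0.083 0.499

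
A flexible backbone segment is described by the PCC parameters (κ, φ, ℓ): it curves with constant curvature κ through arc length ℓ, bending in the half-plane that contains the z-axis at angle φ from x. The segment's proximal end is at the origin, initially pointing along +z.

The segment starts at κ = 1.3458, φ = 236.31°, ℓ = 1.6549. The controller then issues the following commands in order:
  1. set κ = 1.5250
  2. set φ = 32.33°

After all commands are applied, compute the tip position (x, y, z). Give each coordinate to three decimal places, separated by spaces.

1.006 0.637 0.380

initial: κ=1.3458, φ=236.31°, ℓ=1.6549
cmd 1: set κ=1.5250 → (κ,φ,ℓ)=(1.5250,236.31°,1.6549) → tip=(-0.6602,-0.9903,0.3799)
cmd 2: set φ=32.33° → (κ,φ,ℓ)=(1.5250,32.33°,1.6549) → tip=(1.0057,0.6365,0.3799)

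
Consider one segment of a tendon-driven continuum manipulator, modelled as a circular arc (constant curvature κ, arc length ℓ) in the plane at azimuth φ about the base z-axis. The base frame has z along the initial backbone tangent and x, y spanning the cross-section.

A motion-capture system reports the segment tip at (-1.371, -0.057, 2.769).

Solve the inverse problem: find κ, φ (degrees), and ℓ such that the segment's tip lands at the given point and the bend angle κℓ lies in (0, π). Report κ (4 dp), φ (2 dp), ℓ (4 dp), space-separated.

ρ = √(x²+y²) = √(-1.371² + -0.057²) = 1.37218
φ = atan2(y, x) mod 360° = atan2(-0.057, -1.371) = 182.3807°
|p|² = ρ² + z² = 1.37218² + 2.769² = 9.55025
κ = 2ρ / |p|² = 2×1.37218 / 9.55025 = 0.28736
θ = 2·atan2(ρ, z) = 2·atan2(1.37218, 2.769) = 0.92017 rad
ℓ = θ/κ = 0.92017/0.28736 = 3.20213

0.2874 182.38 3.2021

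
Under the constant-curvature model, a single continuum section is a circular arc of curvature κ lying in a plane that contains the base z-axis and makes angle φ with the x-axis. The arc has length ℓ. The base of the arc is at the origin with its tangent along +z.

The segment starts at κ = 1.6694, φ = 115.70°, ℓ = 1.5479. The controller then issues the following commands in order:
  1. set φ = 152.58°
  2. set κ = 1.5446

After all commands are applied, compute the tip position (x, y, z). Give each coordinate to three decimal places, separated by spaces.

-0.995 0.516 0.442

initial: κ=1.6694, φ=115.70°, ℓ=1.5479
cmd 1: set φ=152.58° → (κ,φ,ℓ)=(1.6694,152.58°,1.5479) → tip=(-0.9829,0.5099,0.3169)
cmd 2: set κ=1.5446 → (κ,φ,ℓ)=(1.5446,152.58°,1.5479) → tip=(-0.9949,0.5161,0.4416)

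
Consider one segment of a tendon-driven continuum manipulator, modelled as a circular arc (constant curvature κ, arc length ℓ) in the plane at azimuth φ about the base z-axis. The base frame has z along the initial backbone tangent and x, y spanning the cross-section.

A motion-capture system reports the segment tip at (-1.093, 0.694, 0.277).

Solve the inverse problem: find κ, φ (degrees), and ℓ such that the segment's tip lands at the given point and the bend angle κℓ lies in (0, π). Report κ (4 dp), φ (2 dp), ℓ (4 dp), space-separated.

ρ = √(x²+y²) = √(-1.093² + 0.694²) = 1.29471
φ = atan2(y, x) mod 360° = atan2(0.694, -1.093) = 147.5865°
|p|² = ρ² + z² = 1.29471² + 0.277² = 1.75301
κ = 2ρ / |p|² = 2×1.29471 / 1.75301 = 1.47713
θ = 2·atan2(ρ, z) = 2·atan2(1.29471, 0.277) = 2.72005 rad
ℓ = θ/κ = 2.72005/1.47713 = 1.84145

1.4771 147.59 1.8414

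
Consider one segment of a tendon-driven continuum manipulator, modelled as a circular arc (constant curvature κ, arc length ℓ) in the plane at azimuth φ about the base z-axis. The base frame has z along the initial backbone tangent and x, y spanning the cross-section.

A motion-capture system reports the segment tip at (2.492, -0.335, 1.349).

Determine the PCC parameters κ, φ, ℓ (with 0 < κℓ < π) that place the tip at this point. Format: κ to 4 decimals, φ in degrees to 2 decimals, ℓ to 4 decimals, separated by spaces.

ρ = √(x²+y²) = √(2.492² + -0.335²) = 2.51442
φ = atan2(y, x) mod 360° = atan2(-0.335, 2.492) = 352.3436°
|p|² = ρ² + z² = 2.51442² + 1.349² = 8.14209
κ = 2ρ / |p|² = 2×2.51442 / 8.14209 = 0.61763
θ = 2·atan2(ρ, z) = 2·atan2(2.51442, 1.349) = 2.15674 rad
ℓ = θ/κ = 2.15674/0.61763 = 3.49194

0.6176 352.34 3.4919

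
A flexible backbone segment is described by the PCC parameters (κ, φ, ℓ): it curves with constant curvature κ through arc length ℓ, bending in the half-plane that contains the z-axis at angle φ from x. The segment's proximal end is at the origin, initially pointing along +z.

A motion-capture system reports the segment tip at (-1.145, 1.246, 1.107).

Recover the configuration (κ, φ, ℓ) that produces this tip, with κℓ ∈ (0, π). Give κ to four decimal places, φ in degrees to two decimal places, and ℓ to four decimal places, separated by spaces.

ρ = √(x²+y²) = √(-1.145² + 1.246²) = 1.69220
φ = atan2(y, x) mod 360° = atan2(1.246, -1.145) = 132.5812°
|p|² = ρ² + z² = 1.69220² + 1.107² = 4.08899
κ = 2ρ / |p|² = 2×1.69220 / 4.08899 = 0.82769
θ = 2·atan2(ρ, z) = 2·atan2(1.69220, 1.107) = 1.98298 rad
ℓ = θ/κ = 1.98298/0.82769 = 2.39581

0.8277 132.58 2.3958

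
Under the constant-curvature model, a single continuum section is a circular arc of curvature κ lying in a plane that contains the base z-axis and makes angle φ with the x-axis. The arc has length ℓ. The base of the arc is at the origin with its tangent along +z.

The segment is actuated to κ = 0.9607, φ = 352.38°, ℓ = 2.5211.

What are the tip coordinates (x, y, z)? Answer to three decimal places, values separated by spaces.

1.808 -0.242 0.686

θ = κ·ℓ = 0.9607 × 2.5211 = 2.42202 rad
ρ = (1 − cos θ)/κ = (1 − -0.75209)/0.9607 = 1.82376
z = sin θ / κ = 0.65906/0.9607 = 0.68602
x = ρ cos φ = 1.82376 × cos(352.38°) = 1.80766
y = ρ sin φ = 1.82376 × sin(352.38°) = -0.24184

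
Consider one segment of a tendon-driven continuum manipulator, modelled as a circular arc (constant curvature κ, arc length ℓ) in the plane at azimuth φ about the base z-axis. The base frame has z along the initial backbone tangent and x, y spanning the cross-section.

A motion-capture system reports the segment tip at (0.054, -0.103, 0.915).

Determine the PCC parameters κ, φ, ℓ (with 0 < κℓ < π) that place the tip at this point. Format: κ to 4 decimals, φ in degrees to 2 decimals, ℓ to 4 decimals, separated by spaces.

0.2734 297.67 0.9248

ρ = √(x²+y²) = √(0.054² + -0.103²) = 0.11630
φ = atan2(y, x) mod 360° = atan2(-0.103, 0.054) = 297.6668°
|p|² = ρ² + z² = 0.11630² + 0.915² = 0.85075
κ = 2ρ / |p|² = 2×0.11630 / 0.85075 = 0.27340
θ = 2·atan2(ρ, z) = 2·atan2(0.11630, 0.915) = 0.25285 rad
ℓ = θ/κ = 0.25285/0.27340 = 0.92482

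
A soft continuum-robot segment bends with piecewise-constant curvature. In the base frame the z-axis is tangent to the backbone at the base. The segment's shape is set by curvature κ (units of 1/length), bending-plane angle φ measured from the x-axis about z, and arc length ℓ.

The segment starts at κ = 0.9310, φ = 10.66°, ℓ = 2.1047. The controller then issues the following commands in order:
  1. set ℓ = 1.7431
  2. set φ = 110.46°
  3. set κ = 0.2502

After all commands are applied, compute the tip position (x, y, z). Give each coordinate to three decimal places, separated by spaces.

-0.131 0.351 1.688

initial: κ=0.9310, φ=10.66°, ℓ=2.1047
cmd 1: set ℓ=1.7431 → (κ,φ,ℓ)=(0.9310,10.66°,1.7431) → tip=(1.1105,0.2090,1.0727)
cmd 2: set φ=110.46° → (κ,φ,ℓ)=(0.9310,110.46°,1.7431) → tip=(-0.3950,1.0587,1.0727)
cmd 3: set κ=0.2502 → (κ,φ,ℓ)=(0.2502,110.46°,1.7431) → tip=(-0.1308,0.3505,1.6884)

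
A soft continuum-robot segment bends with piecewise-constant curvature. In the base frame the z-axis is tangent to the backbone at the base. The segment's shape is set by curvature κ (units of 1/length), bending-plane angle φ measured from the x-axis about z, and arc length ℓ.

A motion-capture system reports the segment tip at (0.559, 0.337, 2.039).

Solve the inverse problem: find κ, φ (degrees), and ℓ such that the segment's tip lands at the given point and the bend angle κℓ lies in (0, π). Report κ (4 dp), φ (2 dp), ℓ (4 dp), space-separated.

0.2848 31.08 2.1756

ρ = √(x²+y²) = √(0.559² + 0.337²) = 0.65273
φ = atan2(y, x) mod 360° = atan2(0.337, 0.559) = 31.0842°
|p|² = ρ² + z² = 0.65273² + 2.039² = 4.58357
κ = 2ρ / |p|² = 2×0.65273 / 4.58357 = 0.28481
θ = 2·atan2(ρ, z) = 2·atan2(0.65273, 2.039) = 0.61962 rad
ℓ = θ/κ = 0.61962/0.28481 = 2.17556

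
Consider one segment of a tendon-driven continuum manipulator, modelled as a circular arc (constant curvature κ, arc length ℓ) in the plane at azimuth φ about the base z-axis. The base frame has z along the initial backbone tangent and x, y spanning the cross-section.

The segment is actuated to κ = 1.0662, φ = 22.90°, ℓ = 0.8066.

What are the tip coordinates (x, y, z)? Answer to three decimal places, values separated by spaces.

0.300 0.127 0.711

θ = κ·ℓ = 1.0662 × 0.8066 = 0.86000 rad
ρ = (1 − cos θ)/κ = (1 − 0.65244)/1.0662 = 0.32598
z = sin θ / κ = 0.75784/1.0662 = 0.71079
x = ρ cos φ = 0.32598 × cos(22.90°) = 0.30029
y = ρ sin φ = 0.32598 × sin(22.90°) = 0.12685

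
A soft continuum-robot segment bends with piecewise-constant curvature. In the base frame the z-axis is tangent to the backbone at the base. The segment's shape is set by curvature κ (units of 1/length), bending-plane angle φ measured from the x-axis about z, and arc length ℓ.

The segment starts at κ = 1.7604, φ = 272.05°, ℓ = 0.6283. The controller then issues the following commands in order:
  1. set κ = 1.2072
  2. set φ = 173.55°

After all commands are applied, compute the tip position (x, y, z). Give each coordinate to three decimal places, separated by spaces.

initial: κ=1.7604, φ=272.05°, ℓ=0.6283
cmd 1: set κ=1.2072 → (κ,φ,ℓ)=(1.2072,272.05°,0.6283) → tip=(0.0081,-0.2269,0.5698)
cmd 2: set φ=173.55° → (κ,φ,ℓ)=(1.2072,173.55°,0.6283) → tip=(-0.2256,0.0255,0.5698)

-0.226 0.026 0.570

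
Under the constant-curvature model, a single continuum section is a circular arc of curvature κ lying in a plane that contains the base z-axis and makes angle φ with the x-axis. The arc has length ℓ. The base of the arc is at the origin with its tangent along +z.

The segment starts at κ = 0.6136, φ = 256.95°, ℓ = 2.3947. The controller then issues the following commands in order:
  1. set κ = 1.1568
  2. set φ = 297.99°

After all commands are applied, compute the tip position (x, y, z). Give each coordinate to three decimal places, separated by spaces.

0.784 -1.475 0.314

initial: κ=0.6136, φ=256.95°, ℓ=2.3947
cmd 1: set κ=1.1568 → (κ,φ,ℓ)=(1.1568,256.95°,2.3947) → tip=(-0.3771,-1.6268,0.3137)
cmd 2: set φ=297.99° → (κ,φ,ℓ)=(1.1568,297.99°,2.3947) → tip=(0.7837,-1.4746,0.3137)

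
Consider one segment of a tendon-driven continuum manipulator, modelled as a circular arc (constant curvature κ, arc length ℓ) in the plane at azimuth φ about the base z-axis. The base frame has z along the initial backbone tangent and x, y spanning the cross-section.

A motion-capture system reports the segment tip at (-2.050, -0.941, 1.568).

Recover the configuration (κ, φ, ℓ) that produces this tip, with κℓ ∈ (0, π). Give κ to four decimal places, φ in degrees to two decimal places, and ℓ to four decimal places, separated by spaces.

0.5978 204.66 3.2230

ρ = √(x²+y²) = √(-2.050² + -0.941²) = 2.25566
φ = atan2(y, x) mod 360° = atan2(-0.941, -2.050) = 204.6563°
|p|² = ρ² + z² = 2.25566² + 1.568² = 7.54660
κ = 2ρ / |p|² = 2×2.25566 / 7.54660 = 0.59779
θ = 2·atan2(ρ, z) = 2·atan2(2.25566, 1.568) = 1.92668 rad
ℓ = θ/κ = 1.92668/0.59779 = 3.22298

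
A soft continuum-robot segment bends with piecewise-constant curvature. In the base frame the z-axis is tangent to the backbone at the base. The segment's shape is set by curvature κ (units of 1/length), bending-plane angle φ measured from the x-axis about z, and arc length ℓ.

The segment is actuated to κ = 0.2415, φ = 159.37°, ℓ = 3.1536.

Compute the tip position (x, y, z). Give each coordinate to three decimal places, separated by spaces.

θ = κ·ℓ = 0.2415 × 3.1536 = 0.76159 rad
ρ = (1 − cos θ)/κ = (1 − 0.72374)/0.2415 = 1.14395
z = sin θ / κ = 0.69008/0.2415 = 2.85746
x = ρ cos φ = 1.14395 × cos(159.37°) = -1.07059
y = ρ sin φ = 1.14395 × sin(159.37°) = 0.40305

-1.071 0.403 2.857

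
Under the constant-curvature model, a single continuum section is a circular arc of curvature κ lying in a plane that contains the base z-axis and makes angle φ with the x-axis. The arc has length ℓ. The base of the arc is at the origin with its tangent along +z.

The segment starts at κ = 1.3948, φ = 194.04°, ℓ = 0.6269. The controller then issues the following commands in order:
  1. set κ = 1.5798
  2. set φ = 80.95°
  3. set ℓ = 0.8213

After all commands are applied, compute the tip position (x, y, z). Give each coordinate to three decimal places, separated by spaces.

initial: κ=1.3948, φ=194.04°, ℓ=0.6269
cmd 1: set κ=1.5798 → (κ,φ,ℓ)=(1.5798,194.04°,0.6269) → tip=(-0.2773,-0.0694,0.5293)
cmd 2: set φ=80.95° → (κ,φ,ℓ)=(1.5798,80.95°,0.6269) → tip=(0.0450,0.2823,0.5293)
cmd 3: set ℓ=0.8213 → (κ,φ,ℓ)=(1.5798,80.95°,0.8213) → tip=(0.0727,0.4564,0.6095)

0.073 0.456 0.609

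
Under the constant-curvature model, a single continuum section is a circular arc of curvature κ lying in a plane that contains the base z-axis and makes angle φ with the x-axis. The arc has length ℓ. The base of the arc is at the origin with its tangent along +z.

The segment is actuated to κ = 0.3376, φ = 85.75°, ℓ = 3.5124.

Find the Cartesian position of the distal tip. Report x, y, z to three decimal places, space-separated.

0.137 1.845 2.745

θ = κ·ℓ = 0.3376 × 3.5124 = 1.18579 rad
ρ = (1 − cos θ)/κ = (1 − 0.37557)/0.3376 = 1.84962
z = sin θ / κ = 0.92679/0.3376 = 2.74524
x = ρ cos φ = 1.84962 × cos(85.75°) = 0.13707
y = ρ sin φ = 1.84962 × sin(85.75°) = 1.84453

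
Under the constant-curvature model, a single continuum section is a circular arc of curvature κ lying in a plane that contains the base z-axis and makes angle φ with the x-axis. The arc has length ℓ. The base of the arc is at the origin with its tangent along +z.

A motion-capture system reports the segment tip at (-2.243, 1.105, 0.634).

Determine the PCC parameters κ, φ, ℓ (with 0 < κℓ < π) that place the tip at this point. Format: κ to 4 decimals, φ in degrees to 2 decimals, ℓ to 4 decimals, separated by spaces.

ρ = √(x²+y²) = √(-2.243² + 1.105²) = 2.50041
φ = atan2(y, x) mod 360° = atan2(1.105, -2.243) = 153.7731°
|p|² = ρ² + z² = 2.50041² + 0.634² = 6.65403
κ = 2ρ / |p|² = 2×2.50041 / 6.65403 = 0.75155
θ = 2·atan2(ρ, z) = 2·atan2(2.50041, 0.634) = 2.64494 rad
ℓ = θ/κ = 2.64494/0.75155 = 3.51932

0.7515 153.77 3.5193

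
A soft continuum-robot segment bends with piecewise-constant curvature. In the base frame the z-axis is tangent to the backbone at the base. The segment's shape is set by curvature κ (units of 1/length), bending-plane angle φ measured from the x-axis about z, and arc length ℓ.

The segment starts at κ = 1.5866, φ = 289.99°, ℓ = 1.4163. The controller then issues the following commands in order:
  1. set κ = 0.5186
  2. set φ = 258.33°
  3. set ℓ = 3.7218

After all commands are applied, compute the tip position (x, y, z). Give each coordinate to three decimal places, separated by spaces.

-0.527 -2.552 1.805

initial: κ=1.5866, φ=289.99°, ℓ=1.4163
cmd 1: set κ=0.5186 → (κ,φ,ℓ)=(0.5186,289.99°,1.4163) → tip=(0.1700,-0.4672,1.2923)
cmd 2: set φ=258.33° → (κ,φ,ℓ)=(0.5186,258.33°,1.4163) → tip=(-0.1006,-0.4869,1.2923)
cmd 3: set ℓ=3.7218 → (κ,φ,ℓ)=(0.5186,258.33°,3.7218) → tip=(-0.5272,-2.5525,1.8051)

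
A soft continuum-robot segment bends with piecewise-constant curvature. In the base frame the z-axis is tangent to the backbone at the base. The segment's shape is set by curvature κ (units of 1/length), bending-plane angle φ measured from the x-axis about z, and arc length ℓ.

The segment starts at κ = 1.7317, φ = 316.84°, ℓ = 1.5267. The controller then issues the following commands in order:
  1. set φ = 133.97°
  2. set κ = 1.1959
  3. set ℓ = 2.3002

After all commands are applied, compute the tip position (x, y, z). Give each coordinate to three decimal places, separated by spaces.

initial: κ=1.7317, φ=316.84°, ℓ=1.5267
cmd 1: set φ=133.97° → (κ,φ,ℓ)=(1.7317,133.97°,1.5267) → tip=(-0.7532,0.7808,0.2757)
cmd 2: set κ=1.1959 → (κ,φ,ℓ)=(1.1959,133.97°,1.5267) → tip=(-0.7270,0.7536,0.8092)
cmd 3: set ℓ=2.3002 → (κ,φ,ℓ)=(1.1959,133.97°,2.3002) → tip=(-1.1173,1.1582,0.3185)

-1.117 1.158 0.319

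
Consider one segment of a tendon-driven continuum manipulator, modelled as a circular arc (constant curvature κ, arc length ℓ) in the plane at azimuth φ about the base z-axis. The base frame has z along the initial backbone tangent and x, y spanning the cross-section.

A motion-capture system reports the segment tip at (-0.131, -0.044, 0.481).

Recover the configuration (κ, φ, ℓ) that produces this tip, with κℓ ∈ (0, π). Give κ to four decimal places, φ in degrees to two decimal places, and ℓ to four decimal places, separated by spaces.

1.1035 198.57 0.5070

ρ = √(x²+y²) = √(-0.131² + -0.044²) = 0.13819
φ = atan2(y, x) mod 360° = atan2(-0.044, -0.131) = 198.5661°
|p|² = ρ² + z² = 0.13819² + 0.481² = 0.25046
κ = 2ρ / |p|² = 2×0.13819 / 0.25046 = 1.10351
θ = 2·atan2(ρ, z) = 2·atan2(0.13819, 0.481) = 0.55953 rad
ℓ = θ/κ = 0.55953/1.10351 = 0.50705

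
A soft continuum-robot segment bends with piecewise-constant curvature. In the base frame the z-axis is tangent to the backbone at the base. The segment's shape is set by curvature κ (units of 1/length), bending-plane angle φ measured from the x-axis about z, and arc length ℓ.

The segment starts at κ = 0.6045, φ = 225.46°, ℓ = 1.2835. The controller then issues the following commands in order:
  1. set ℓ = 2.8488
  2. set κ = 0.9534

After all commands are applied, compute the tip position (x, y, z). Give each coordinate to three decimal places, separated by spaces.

initial: κ=0.6045, φ=225.46°, ℓ=1.2835
cmd 1: set ℓ=2.8488 → (κ,φ,ℓ)=(0.6045,225.46°,2.8488) → tip=(-1.3352,-1.3568,1.6354)
cmd 2: set κ=0.9534 → (κ,φ,ℓ)=(0.9534,225.46°,2.8488) → tip=(-1.4058,-1.4285,0.4330)

-1.406 -1.429 0.433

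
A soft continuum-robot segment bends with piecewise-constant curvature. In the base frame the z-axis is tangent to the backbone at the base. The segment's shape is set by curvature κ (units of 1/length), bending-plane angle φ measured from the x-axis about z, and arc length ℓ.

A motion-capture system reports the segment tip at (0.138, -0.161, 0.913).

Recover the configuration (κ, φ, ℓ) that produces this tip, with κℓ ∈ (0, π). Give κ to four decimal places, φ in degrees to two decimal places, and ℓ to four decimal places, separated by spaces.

ρ = √(x²+y²) = √(0.138² + -0.161²) = 0.21205
φ = atan2(y, x) mod 360° = atan2(-0.161, 0.138) = 310.6013°
|p|² = ρ² + z² = 0.21205² + 0.913² = 0.87853
κ = 2ρ / |p|² = 2×0.21205 / 0.87853 = 0.48273
θ = 2·atan2(ρ, z) = 2·atan2(0.21205, 0.913) = 0.45642 rad
ℓ = θ/κ = 0.45642/0.48273 = 0.94549

0.4827 310.60 0.9455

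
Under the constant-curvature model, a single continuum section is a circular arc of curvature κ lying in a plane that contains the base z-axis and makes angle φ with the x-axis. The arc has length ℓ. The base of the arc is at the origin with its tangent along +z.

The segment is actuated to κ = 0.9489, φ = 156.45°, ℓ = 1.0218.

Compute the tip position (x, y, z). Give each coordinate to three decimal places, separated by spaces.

θ = κ·ℓ = 0.9489 × 1.0218 = 0.96959 rad
ρ = (1 − cos θ)/κ = (1 − 0.56564)/0.9489 = 0.45775
z = sin θ / κ = 0.82465/0.9489 = 0.86906
x = ρ cos φ = 0.45775 × cos(156.45°) = -0.41962
y = ρ sin φ = 0.45775 × sin(156.45°) = 0.18289

-0.420 0.183 0.869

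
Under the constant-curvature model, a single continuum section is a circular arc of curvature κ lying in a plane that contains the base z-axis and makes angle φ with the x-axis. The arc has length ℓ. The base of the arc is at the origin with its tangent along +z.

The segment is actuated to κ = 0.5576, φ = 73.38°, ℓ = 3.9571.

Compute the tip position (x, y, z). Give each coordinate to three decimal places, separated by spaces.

θ = κ·ℓ = 0.5576 × 3.9571 = 2.20648 rad
ρ = (1 − cos θ)/κ = (1 − -0.59373)/0.5576 = 2.85819
z = sin θ / κ = 0.80467/0.5576 = 1.44309
x = ρ cos φ = 2.85819 × cos(73.38°) = 0.81751
y = ρ sin φ = 2.85819 × sin(73.38°) = 2.73878

0.818 2.739 1.443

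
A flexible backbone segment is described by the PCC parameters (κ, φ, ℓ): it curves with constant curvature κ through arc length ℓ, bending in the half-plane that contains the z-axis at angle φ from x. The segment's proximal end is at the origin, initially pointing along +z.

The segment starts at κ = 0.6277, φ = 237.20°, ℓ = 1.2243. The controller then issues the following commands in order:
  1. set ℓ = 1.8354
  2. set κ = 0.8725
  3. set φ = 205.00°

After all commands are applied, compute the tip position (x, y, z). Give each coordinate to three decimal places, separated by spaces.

-1.071 -0.499 1.146

initial: κ=0.6277, φ=237.20°, ℓ=1.2243
cmd 1: set ℓ=1.8354 → (κ,φ,ℓ)=(0.6277,237.20°,1.8354) → tip=(-0.5121,-0.7947,1.4555)
cmd 2: set κ=0.8725 → (κ,φ,ℓ)=(0.8725,237.20°,1.8354) → tip=(-0.6399,-0.9929,1.1456)
cmd 3: set φ=205.00° → (κ,φ,ℓ)=(0.8725,205.00°,1.8354) → tip=(-1.0705,-0.4992,1.1456)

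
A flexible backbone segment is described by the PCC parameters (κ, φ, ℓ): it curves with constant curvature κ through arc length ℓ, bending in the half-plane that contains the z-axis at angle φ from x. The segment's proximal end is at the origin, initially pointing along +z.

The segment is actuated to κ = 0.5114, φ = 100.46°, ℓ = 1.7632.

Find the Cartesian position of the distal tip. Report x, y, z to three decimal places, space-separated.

-0.135 0.730 1.534

θ = κ·ℓ = 0.5114 × 1.7632 = 0.90170 rad
ρ = (1 − cos θ)/κ = (1 − 0.62028)/0.5114 = 0.74252
z = sin θ / κ = 0.78438/0.5114 = 1.53380
x = ρ cos φ = 0.74252 × cos(100.46°) = -0.13480
y = ρ sin φ = 0.74252 × sin(100.46°) = 0.73018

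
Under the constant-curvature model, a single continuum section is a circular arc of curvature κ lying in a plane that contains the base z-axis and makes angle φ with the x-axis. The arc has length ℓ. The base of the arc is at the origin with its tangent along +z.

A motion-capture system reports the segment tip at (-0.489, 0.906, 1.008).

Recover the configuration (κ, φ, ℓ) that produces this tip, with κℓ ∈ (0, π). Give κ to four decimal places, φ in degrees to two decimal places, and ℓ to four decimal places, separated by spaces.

0.9918 118.36 1.6050

ρ = √(x²+y²) = √(-0.489² + 0.906²) = 1.02954
φ = atan2(y, x) mod 360° = atan2(0.906, -0.489) = 118.3573°
|p|² = ρ² + z² = 1.02954² + 1.008² = 2.07602
κ = 2ρ / |p|² = 2×1.02954 / 2.07602 = 0.99184
θ = 2·atan2(ρ, z) = 2·atan2(1.02954, 1.008) = 1.59194 rad
ℓ = θ/κ = 1.59194/0.99184 = 1.60504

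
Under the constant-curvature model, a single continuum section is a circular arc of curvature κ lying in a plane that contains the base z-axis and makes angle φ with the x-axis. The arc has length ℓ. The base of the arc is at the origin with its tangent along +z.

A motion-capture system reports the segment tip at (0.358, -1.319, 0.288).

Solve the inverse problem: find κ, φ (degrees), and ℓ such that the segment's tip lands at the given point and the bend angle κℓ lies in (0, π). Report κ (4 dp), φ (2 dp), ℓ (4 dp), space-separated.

1.4011 285.19 1.9457

ρ = √(x²+y²) = √(0.358² + -1.319²) = 1.36672
φ = atan2(y, x) mod 360° = atan2(-1.319, 0.358) = 285.1853°
|p|² = ρ² + z² = 1.36672² + 0.288² = 1.95087
κ = 2ρ / |p|² = 2×1.36672 / 1.95087 = 1.40114
θ = 2·atan2(ρ, z) = 2·atan2(1.36672, 0.288) = 2.72622 rad
ℓ = θ/κ = 2.72622/1.40114 = 1.94572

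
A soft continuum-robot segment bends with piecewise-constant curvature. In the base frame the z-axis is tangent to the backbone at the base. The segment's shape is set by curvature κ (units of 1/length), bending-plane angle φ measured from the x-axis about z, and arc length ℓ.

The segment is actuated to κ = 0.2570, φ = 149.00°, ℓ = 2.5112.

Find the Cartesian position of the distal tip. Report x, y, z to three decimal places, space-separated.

-0.671 0.403 2.340

θ = κ·ℓ = 0.2570 × 2.5112 = 0.64538 rad
ρ = (1 − cos θ)/κ = (1 − 0.79887)/0.2570 = 0.78260
z = sin θ / κ = 0.60150/0.2570 = 2.34047
x = ρ cos φ = 0.78260 × cos(149.00°) = -0.67082
y = ρ sin φ = 0.78260 × sin(149.00°) = 0.40307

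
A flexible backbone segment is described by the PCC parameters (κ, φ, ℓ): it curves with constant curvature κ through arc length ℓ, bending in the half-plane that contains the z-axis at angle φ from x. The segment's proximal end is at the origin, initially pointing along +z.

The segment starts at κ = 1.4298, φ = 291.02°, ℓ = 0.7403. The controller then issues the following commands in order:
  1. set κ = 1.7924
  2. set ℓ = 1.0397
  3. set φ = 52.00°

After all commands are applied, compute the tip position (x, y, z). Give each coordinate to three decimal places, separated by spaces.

0.443 0.567 0.534

initial: κ=1.4298, φ=291.02°, ℓ=0.7403
cmd 1: set κ=1.7924 → (κ,φ,ℓ)=(1.7924,291.02°,0.7403) → tip=(0.1518,-0.3950,0.5414)
cmd 2: set ℓ=1.0397 → (κ,φ,ℓ)=(1.7924,291.02°,1.0397) → tip=(0.2579,-0.6711,0.5342)
cmd 3: set φ=52.00° → (κ,φ,ℓ)=(1.7924,52.00°,1.0397) → tip=(0.4426,0.5665,0.5342)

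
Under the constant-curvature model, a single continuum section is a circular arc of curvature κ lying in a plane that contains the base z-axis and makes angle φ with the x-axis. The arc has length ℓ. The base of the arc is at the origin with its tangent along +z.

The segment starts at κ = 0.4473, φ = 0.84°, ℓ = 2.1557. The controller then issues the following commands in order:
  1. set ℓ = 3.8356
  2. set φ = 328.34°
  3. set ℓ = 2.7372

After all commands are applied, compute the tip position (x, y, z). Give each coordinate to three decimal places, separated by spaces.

initial: κ=0.4473, φ=0.84°, ℓ=2.1557
cmd 1: set ℓ=3.8356 → (κ,φ,ℓ)=(0.4473,0.84°,3.8356) → tip=(2.5581,0.0375,2.2122)
cmd 2: set φ=328.34° → (κ,φ,ℓ)=(0.4473,328.34°,3.8356) → tip=(2.1776,-1.3428,2.2122)
cmd 3: set ℓ=2.7372 → (κ,φ,ℓ)=(0.4473,328.34°,2.7372) → tip=(1.2568,-0.7750,2.1028)

1.257 -0.775 2.103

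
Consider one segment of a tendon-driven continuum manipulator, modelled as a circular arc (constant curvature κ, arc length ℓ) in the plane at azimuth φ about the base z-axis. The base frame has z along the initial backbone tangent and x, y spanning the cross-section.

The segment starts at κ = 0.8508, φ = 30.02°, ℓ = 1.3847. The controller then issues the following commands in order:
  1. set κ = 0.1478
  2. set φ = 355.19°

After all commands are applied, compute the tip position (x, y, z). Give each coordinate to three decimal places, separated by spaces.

initial: κ=0.8508, φ=30.02°, ℓ=1.3847
cmd 1: set κ=0.1478 → (κ,φ,ℓ)=(0.1478,30.02°,1.3847) → tip=(0.1223,0.0706,1.3751)
cmd 2: set φ=355.19° → (κ,φ,ℓ)=(0.1478,355.19°,1.3847) → tip=(0.1407,-0.0118,1.3751)

0.141 -0.012 1.375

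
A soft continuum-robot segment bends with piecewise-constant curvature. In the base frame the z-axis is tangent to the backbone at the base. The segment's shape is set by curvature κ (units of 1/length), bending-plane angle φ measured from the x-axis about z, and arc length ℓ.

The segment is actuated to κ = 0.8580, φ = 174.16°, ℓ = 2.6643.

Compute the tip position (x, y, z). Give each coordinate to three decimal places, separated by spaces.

θ = κ·ℓ = 0.8580 × 2.6643 = 2.28597 rad
ρ = (1 − cos θ)/κ = (1 − -0.65575)/0.8580 = 1.92978
z = sin θ / κ = 0.75498/0.8580 = 0.87993
x = ρ cos φ = 1.92978 × cos(174.16°) = -1.91976
y = ρ sin φ = 1.92978 × sin(174.16°) = 0.19636

-1.920 0.196 0.880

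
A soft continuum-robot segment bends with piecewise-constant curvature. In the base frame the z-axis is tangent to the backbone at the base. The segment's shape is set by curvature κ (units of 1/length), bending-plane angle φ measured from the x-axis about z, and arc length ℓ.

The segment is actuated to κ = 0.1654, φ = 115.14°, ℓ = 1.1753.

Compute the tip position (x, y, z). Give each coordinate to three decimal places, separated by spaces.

θ = κ·ℓ = 0.1654 × 1.1753 = 0.19439 rad
ρ = (1 − cos θ)/κ = (1 − 0.98116)/0.1654 = 0.11388
z = sin θ / κ = 0.19317/0.1654 = 1.16791
x = ρ cos φ = 0.11388 × cos(115.14°) = -0.04838
y = ρ sin φ = 0.11388 × sin(115.14°) = 0.10309

-0.048 0.103 1.168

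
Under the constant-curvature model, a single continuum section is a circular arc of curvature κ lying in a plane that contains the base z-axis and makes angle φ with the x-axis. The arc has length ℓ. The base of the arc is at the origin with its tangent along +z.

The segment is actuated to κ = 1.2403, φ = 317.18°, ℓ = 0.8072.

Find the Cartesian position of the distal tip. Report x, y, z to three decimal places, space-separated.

θ = κ·ℓ = 1.2403 × 0.8072 = 1.00117 rad
ρ = (1 − cos θ)/κ = (1 − 0.53932)/1.2403 = 0.37143
z = sin θ / κ = 0.84210/1.2403 = 0.67895
x = ρ cos φ = 0.37143 × cos(317.18°) = 0.27244
y = ρ sin φ = 0.37143 × sin(317.18°) = -0.25246

0.272 -0.252 0.679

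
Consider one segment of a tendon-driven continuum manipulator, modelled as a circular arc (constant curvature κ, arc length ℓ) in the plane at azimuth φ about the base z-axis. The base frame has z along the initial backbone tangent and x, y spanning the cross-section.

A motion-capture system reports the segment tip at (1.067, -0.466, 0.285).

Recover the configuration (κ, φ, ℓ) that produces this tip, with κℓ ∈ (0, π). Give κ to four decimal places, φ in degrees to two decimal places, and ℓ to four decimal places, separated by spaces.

ρ = √(x²+y²) = √(1.067² + -0.466²) = 1.16432
φ = atan2(y, x) mod 360° = atan2(-0.466, 1.067) = 336.4073°
|p|² = ρ² + z² = 1.16432² + 0.285² = 1.43687
κ = 2ρ / |p|² = 2×1.16432 / 1.43687 = 1.62064
θ = 2·atan2(ρ, z) = 2·atan2(1.16432, 0.285) = 2.66148 rad
ℓ = θ/κ = 2.66148/1.62064 = 1.64224

1.6206 336.41 1.6422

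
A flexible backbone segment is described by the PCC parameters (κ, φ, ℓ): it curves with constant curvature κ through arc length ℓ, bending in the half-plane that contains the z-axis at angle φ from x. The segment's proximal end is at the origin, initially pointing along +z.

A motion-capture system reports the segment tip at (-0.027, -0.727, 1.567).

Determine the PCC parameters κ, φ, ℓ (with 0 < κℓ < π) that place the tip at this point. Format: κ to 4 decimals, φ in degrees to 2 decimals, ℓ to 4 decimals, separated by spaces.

ρ = √(x²+y²) = √(-0.027² + -0.727²) = 0.72750
φ = atan2(y, x) mod 360° = atan2(-0.727, -0.027) = 267.8731°
|p|² = ρ² + z² = 0.72750² + 1.567² = 2.98475
κ = 2ρ / |p|² = 2×0.72750 / 2.98475 = 0.48748
θ = 2·atan2(ρ, z) = 2·atan2(0.72750, 1.567) = 0.86930 rad
ℓ = θ/κ = 0.86930/0.48748 = 1.78326

0.4875 267.87 1.7833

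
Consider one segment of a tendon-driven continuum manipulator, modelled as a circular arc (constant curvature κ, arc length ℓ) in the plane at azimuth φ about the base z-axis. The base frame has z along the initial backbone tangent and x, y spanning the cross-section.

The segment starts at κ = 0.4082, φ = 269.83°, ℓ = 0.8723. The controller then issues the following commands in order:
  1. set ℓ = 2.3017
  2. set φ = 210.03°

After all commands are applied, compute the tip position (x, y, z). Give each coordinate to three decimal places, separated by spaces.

initial: κ=0.4082, φ=269.83°, ℓ=0.8723
cmd 1: set ℓ=2.3017 → (κ,φ,ℓ)=(0.4082,269.83°,2.3017) → tip=(-0.0030,-1.0040,1.9777)
cmd 2: set φ=210.03° → (κ,φ,ℓ)=(0.4082,210.03°,2.3017) → tip=(-0.8693,-0.5025,1.9777)

-0.869 -0.502 1.978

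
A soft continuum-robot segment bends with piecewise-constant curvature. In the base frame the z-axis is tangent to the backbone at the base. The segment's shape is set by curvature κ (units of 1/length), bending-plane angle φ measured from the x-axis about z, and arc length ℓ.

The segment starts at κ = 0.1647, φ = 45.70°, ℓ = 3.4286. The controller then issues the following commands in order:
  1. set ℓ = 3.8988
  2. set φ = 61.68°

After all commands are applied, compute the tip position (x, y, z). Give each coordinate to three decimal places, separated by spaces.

initial: κ=0.1647, φ=45.70°, ℓ=3.4286
cmd 1: set ℓ=3.8988 → (κ,φ,ℓ)=(0.1647,45.70°,3.8988) → tip=(0.8446,0.8655,3.6363)
cmd 2: set φ=61.68° → (κ,φ,ℓ)=(0.1647,61.68°,3.8988) → tip=(0.5737,1.0646,3.6363)

0.574 1.065 3.636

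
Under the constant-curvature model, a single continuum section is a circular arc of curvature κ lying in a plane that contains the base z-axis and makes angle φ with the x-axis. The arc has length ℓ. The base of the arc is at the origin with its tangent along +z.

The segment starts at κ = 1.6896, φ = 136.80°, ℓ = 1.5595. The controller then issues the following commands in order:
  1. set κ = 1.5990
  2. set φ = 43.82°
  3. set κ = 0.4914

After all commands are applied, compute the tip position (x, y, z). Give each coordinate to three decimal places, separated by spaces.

0.410 0.394 1.411

initial: κ=1.6896, φ=136.80°, ℓ=1.5595
cmd 1: set κ=1.5990 → (κ,φ,ℓ)=(1.5990,136.80°,1.5595) → tip=(-0.8194,0.7695,0.3775)
cmd 2: set φ=43.82° → (κ,φ,ℓ)=(1.5990,43.82°,1.5595) → tip=(0.8110,0.7783,0.3775)
cmd 3: set κ=0.4914 → (κ,φ,ℓ)=(0.4914,43.82°,1.5595) → tip=(0.4105,0.3939,1.4113)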